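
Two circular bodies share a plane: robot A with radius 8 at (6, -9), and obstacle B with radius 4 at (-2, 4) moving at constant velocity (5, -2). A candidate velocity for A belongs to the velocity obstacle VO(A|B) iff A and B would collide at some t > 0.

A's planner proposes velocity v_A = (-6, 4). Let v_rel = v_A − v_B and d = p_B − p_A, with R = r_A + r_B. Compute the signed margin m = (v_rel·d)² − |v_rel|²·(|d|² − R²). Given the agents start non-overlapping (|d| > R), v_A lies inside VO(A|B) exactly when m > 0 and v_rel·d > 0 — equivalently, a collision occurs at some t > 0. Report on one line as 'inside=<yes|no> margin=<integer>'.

d = (-8, 13),  |d|² = 233;  R = 8+4 = 12,  c = 233−12² = 89
v_rel = (-11, 6),  |v_rel|² = 157;  v_rel·d = (-11)·(-8) + (6)·(13) = 166
157·t² − 332·t + 89 = 0  ⇒  m = 166² − 157·89 = 13583
m = 13583 > 0,  v_rel·d = 166 > 0  ⇒  inside

inside=yes margin=13583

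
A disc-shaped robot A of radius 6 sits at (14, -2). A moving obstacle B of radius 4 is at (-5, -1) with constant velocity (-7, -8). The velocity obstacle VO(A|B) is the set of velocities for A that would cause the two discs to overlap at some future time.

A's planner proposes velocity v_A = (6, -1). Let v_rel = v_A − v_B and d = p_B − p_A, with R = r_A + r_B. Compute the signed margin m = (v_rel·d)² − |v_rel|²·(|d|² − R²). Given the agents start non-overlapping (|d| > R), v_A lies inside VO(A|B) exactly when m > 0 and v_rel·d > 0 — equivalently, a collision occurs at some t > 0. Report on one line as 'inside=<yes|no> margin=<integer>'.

d = (-19, 1),  |d|² = 362;  R = 6+4 = 10,  c = 362−10² = 262
v_rel = (13, 7),  |v_rel|² = 218;  v_rel·d = (13)·(-19) + (7)·(1) = -240
218·t² + 480·t + 262 = 0  ⇒  m = (-240)² − 218·262 = 484
m = 484 > 0,  v_rel·d = -240 < 0  ⇒  outside

inside=no margin=484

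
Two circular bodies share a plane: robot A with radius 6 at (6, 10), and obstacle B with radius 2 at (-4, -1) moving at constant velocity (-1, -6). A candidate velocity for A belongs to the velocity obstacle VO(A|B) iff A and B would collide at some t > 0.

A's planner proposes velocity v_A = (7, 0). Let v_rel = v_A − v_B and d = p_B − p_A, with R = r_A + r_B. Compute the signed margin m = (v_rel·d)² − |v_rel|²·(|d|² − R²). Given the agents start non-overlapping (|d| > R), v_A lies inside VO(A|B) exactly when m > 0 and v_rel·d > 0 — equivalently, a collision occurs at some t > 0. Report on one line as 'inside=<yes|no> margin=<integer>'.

d = (-10, -11),  |d|² = 221;  R = 6+2 = 8,  c = 221−8² = 157
v_rel = (8, 6),  |v_rel|² = 100;  v_rel·d = (8)·(-10) + (6)·(-11) = -146
100·t² + 292·t + 157 = 0  ⇒  m = (-146)² − 100·157 = 5616
m = 5616 > 0,  v_rel·d = -146 < 0  ⇒  outside

inside=no margin=5616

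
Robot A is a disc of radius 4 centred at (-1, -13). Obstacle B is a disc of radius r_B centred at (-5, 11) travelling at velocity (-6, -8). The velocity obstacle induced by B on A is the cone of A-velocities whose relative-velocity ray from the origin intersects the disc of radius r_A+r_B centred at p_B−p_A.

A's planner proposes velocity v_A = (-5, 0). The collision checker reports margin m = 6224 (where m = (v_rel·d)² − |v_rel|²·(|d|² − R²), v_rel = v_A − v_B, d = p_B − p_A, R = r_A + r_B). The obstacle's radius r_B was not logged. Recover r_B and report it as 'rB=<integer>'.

m = 6224
d = (-4, 24);  v_rel = (1, 8),  |v_rel|² = 65
v_rel×d = (1)·(24) − (8)·(-4) = 56
since m = R²·65 − 56²:  R² = (3136 + 6224) / 65 = 144
R = √144 = 12  ⇒  r_B = 12 − 4 = 8

rB=8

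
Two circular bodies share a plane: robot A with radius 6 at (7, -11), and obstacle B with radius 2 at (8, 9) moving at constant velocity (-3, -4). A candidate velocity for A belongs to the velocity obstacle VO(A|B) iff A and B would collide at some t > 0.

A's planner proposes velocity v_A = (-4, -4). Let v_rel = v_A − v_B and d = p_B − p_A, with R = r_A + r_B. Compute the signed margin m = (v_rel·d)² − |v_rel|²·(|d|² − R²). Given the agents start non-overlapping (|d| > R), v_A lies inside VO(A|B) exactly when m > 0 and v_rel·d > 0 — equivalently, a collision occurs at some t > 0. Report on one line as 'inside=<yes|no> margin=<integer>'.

d = (1, 20),  |d|² = 401;  R = 6+2 = 8,  c = 401−8² = 337
v_rel = (-1, 0),  |v_rel|² = 1;  v_rel·d = (-1)·(1) + (0)·(20) = -1
1·t² + 2·t + 337 = 0  ⇒  m = (-1)² − 1·337 = -336
m = -336 < 0,  v_rel·d = -1 < 0  ⇒  outside

inside=no margin=-336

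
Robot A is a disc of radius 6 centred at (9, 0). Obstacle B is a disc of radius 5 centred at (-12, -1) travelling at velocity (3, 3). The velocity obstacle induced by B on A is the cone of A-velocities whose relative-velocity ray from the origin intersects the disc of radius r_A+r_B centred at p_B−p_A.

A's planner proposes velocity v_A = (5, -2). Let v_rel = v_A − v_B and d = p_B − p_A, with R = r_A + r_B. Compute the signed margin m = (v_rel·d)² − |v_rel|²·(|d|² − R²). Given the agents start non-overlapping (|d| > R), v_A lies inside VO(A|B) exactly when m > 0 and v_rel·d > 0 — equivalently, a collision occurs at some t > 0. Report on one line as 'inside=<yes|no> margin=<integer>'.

d = (-21, -1),  |d|² = 442;  R = 6+5 = 11,  c = 442−11² = 321
v_rel = (2, -5),  |v_rel|² = 29;  v_rel·d = (2)·(-21) + (-5)·(-1) = -37
29·t² + 74·t + 321 = 0  ⇒  m = (-37)² − 29·321 = -7940
m = -7940 < 0,  v_rel·d = -37 < 0  ⇒  outside

inside=no margin=-7940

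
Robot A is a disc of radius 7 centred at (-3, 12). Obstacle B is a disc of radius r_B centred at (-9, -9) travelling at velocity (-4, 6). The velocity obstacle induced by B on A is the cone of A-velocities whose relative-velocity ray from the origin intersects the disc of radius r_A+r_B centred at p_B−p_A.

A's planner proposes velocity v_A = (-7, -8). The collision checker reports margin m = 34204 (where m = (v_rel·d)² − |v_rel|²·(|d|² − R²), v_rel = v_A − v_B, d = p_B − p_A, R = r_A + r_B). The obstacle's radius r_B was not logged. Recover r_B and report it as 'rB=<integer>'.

m = 34204
d = (-6, -21);  v_rel = (-3, -14),  |v_rel|² = 205
v_rel×d = (-3)·(-21) − (-14)·(-6) = -21
since m = R²·205 − (-21)²:  R² = (441 + 34204) / 205 = 169
R = √169 = 13  ⇒  r_B = 13 − 7 = 6

rB=6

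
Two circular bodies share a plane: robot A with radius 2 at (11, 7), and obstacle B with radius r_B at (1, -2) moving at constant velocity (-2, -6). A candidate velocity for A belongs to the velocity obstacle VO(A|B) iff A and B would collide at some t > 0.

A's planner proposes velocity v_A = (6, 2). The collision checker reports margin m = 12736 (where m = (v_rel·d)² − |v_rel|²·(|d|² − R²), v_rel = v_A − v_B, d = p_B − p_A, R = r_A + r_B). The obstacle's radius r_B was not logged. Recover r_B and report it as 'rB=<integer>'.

m = 12736
d = (-10, -9);  v_rel = (8, 8),  |v_rel|² = 128
v_rel×d = (8)·(-9) − (8)·(-10) = 8
since m = R²·128 − 8²:  R² = (64 + 12736) / 128 = 100
R = √100 = 10  ⇒  r_B = 10 − 2 = 8

rB=8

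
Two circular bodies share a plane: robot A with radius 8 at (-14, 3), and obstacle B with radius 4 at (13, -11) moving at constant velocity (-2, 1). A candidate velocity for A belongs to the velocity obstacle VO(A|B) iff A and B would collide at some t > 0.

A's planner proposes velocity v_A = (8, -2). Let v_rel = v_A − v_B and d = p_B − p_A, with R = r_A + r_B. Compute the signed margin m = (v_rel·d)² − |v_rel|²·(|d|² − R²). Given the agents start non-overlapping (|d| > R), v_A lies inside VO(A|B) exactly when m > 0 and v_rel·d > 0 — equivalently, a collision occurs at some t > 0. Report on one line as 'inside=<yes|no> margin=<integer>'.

d = (27, -14),  |d|² = 925;  R = 8+4 = 12,  c = 925−12² = 781
v_rel = (10, -3),  |v_rel|² = 109;  v_rel·d = (10)·(27) + (-3)·(-14) = 312
109·t² − 624·t + 781 = 0  ⇒  m = 312² − 109·781 = 12215
m = 12215 > 0,  v_rel·d = 312 > 0  ⇒  inside

inside=yes margin=12215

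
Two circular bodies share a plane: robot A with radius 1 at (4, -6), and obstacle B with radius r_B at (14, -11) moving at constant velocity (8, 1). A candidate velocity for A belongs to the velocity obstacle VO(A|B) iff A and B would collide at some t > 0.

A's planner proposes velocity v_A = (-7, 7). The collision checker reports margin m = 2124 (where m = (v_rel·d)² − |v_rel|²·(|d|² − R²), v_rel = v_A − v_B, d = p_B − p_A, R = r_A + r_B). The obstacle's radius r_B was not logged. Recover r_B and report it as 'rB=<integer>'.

m = 2124
d = (10, -5);  v_rel = (-15, 6),  |v_rel|² = 261
v_rel×d = (-15)·(-5) − (6)·(10) = 15
since m = R²·261 − 15²:  R² = (225 + 2124) / 261 = 9
R = √9 = 3  ⇒  r_B = 3 − 1 = 2

rB=2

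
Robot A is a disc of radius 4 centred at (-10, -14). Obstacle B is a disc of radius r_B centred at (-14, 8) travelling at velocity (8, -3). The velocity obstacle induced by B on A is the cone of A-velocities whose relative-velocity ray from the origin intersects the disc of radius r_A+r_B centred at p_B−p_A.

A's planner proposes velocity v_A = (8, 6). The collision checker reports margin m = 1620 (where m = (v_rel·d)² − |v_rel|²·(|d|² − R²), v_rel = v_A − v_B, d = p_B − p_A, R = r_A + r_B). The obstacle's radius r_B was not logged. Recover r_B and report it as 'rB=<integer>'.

m = 1620
d = (-4, 22);  v_rel = (0, 9),  |v_rel|² = 81
v_rel×d = (0)·(22) − (9)·(-4) = 36
since m = R²·81 − 36²:  R² = (1296 + 1620) / 81 = 36
R = √36 = 6  ⇒  r_B = 6 − 4 = 2

rB=2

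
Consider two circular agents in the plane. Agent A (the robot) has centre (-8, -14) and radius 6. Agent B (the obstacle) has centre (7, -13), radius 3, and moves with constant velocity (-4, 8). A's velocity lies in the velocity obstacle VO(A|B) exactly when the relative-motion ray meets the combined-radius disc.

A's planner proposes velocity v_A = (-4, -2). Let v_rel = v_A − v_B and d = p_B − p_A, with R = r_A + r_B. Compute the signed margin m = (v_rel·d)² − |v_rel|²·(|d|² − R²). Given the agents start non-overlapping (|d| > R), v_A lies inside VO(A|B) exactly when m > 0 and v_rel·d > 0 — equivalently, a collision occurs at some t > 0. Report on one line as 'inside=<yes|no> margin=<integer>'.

d = (15, 1),  |d|² = 226;  R = 6+3 = 9,  c = 226−9² = 145
v_rel = (0, -10),  |v_rel|² = 100;  v_rel·d = (0)·(15) + (-10)·(1) = -10
100·t² + 20·t + 145 = 0  ⇒  m = (-10)² − 100·145 = -14400
m = -14400 < 0,  v_rel·d = -10 < 0  ⇒  outside

inside=no margin=-14400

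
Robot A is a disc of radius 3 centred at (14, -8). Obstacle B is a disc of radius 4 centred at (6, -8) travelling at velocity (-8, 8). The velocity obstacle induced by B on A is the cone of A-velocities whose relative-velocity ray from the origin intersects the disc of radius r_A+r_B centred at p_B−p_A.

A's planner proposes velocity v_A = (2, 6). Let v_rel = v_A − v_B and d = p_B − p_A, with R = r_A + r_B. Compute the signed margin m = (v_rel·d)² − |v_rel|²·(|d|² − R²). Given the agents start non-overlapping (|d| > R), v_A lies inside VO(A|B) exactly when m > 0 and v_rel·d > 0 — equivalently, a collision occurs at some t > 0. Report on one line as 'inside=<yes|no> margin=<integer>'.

d = (-8, 0),  |d|² = 64;  R = 3+4 = 7,  c = 64−7² = 15
v_rel = (10, -2),  |v_rel|² = 104;  v_rel·d = (10)·(-8) + (-2)·(0) = -80
104·t² + 160·t + 15 = 0  ⇒  m = (-80)² − 104·15 = 4840
m = 4840 > 0,  v_rel·d = -80 < 0  ⇒  outside

inside=no margin=4840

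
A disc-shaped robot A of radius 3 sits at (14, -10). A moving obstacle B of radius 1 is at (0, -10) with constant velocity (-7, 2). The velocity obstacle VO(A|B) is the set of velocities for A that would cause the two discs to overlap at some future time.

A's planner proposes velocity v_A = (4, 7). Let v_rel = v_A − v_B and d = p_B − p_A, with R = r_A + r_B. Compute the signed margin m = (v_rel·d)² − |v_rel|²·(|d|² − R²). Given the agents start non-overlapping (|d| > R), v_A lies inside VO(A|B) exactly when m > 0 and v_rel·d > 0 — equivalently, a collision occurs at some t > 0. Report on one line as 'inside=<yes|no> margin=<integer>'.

d = (-14, 0),  |d|² = 196;  R = 3+1 = 4,  c = 196−4² = 180
v_rel = (11, 5),  |v_rel|² = 146;  v_rel·d = (11)·(-14) + (5)·(0) = -154
146·t² + 308·t + 180 = 0  ⇒  m = (-154)² − 146·180 = -2564
m = -2564 < 0,  v_rel·d = -154 < 0  ⇒  outside

inside=no margin=-2564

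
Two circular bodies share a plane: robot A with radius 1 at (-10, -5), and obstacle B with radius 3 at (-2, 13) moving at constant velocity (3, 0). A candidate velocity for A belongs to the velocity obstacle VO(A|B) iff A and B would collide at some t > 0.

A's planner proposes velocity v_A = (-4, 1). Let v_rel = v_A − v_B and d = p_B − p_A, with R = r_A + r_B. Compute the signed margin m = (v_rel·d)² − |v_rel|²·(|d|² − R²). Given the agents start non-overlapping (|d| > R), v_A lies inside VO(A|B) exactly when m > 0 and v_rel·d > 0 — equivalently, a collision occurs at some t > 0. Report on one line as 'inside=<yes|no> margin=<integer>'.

d = (8, 18),  |d|² = 388;  R = 1+3 = 4,  c = 388−4² = 372
v_rel = (-7, 1),  |v_rel|² = 50;  v_rel·d = (-7)·(8) + (1)·(18) = -38
50·t² + 76·t + 372 = 0  ⇒  m = (-38)² − 50·372 = -17156
m = -17156 < 0,  v_rel·d = -38 < 0  ⇒  outside

inside=no margin=-17156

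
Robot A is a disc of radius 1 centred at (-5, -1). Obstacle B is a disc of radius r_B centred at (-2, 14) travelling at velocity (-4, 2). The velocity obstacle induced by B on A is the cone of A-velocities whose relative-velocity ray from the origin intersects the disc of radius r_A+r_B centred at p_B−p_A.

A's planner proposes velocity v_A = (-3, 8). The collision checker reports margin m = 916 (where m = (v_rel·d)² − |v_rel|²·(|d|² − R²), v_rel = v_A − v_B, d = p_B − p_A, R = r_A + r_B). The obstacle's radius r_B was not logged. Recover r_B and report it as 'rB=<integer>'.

m = 916
d = (3, 15);  v_rel = (1, 6),  |v_rel|² = 37
v_rel×d = (1)·(15) − (6)·(3) = -3
since m = R²·37 − (-3)²:  R² = (9 + 916) / 37 = 25
R = √25 = 5  ⇒  r_B = 5 − 1 = 4

rB=4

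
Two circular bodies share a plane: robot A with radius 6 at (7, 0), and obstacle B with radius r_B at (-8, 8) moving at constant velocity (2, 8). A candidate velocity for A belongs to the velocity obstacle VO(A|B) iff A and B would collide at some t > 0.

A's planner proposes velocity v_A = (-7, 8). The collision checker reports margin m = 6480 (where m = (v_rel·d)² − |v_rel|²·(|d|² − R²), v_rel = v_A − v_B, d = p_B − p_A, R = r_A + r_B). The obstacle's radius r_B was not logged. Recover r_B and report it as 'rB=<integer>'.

m = 6480
d = (-15, 8);  v_rel = (-9, 0),  |v_rel|² = 81
v_rel×d = (-9)·(8) − (0)·(-15) = -72
since m = R²·81 − (-72)²:  R² = (5184 + 6480) / 81 = 144
R = √144 = 12  ⇒  r_B = 12 − 6 = 6

rB=6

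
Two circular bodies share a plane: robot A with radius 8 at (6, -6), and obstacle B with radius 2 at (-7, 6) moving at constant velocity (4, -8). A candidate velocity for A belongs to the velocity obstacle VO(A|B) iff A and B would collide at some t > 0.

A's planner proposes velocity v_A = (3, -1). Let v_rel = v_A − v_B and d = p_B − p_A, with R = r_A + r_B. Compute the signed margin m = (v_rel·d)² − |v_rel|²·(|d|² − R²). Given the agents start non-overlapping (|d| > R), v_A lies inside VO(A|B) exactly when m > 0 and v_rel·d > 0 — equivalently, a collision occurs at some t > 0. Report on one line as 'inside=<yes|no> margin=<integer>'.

d = (-13, 12),  |d|² = 313;  R = 8+2 = 10,  c = 313−10² = 213
v_rel = (-1, 7),  |v_rel|² = 50;  v_rel·d = (-1)·(-13) + (7)·(12) = 97
50·t² − 194·t + 213 = 0  ⇒  m = 97² − 50·213 = -1241
m = -1241 < 0,  v_rel·d = 97 > 0  ⇒  outside

inside=no margin=-1241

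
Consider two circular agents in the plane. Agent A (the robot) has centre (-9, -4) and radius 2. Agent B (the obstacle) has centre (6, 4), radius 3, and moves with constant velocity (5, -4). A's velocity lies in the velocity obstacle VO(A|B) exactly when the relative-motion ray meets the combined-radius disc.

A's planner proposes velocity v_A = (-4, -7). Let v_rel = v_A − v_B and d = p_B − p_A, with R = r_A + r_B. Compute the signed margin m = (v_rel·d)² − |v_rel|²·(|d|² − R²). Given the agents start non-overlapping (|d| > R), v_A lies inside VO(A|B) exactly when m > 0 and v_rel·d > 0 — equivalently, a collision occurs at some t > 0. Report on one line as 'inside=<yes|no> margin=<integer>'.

d = (15, 8),  |d|² = 289;  R = 2+3 = 5,  c = 289−5² = 264
v_rel = (-9, -3),  |v_rel|² = 90;  v_rel·d = (-9)·(15) + (-3)·(8) = -159
90·t² + 318·t + 264 = 0  ⇒  m = (-159)² − 90·264 = 1521
m = 1521 > 0,  v_rel·d = -159 < 0  ⇒  outside

inside=no margin=1521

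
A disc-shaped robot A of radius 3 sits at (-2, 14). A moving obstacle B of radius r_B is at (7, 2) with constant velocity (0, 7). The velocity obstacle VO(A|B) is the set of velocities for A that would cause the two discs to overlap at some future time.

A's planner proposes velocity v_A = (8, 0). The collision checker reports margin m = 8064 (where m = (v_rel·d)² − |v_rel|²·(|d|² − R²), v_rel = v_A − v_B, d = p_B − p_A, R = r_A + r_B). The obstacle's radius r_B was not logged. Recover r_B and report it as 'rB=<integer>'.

m = 8064
d = (9, -12);  v_rel = (8, -7),  |v_rel|² = 113
v_rel×d = (8)·(-12) − (-7)·(9) = -33
since m = R²·113 − (-33)²:  R² = (1089 + 8064) / 113 = 81
R = √81 = 9  ⇒  r_B = 9 − 3 = 6

rB=6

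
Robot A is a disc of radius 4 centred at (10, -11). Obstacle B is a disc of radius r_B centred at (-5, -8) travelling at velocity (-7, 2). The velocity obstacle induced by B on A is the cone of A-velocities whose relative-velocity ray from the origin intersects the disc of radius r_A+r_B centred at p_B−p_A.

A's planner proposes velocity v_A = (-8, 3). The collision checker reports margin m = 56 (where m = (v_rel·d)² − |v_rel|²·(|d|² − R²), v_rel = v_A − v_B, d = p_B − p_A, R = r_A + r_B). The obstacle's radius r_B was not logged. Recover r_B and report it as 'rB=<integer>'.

m = 56
d = (-15, 3);  v_rel = (-1, 1),  |v_rel|² = 2
v_rel×d = (-1)·(3) − (1)·(-15) = 12
since m = R²·2 − 12²:  R² = (144 + 56) / 2 = 100
R = √100 = 10  ⇒  r_B = 10 − 4 = 6

rB=6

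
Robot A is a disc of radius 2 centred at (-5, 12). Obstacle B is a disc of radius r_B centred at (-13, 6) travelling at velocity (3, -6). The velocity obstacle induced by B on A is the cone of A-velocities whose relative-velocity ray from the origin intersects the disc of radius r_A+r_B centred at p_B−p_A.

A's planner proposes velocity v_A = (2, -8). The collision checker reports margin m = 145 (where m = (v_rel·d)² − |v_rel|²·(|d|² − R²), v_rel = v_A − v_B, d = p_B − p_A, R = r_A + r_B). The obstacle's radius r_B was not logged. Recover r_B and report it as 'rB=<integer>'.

m = 145
d = (-8, -6);  v_rel = (-1, -2),  |v_rel|² = 5
v_rel×d = (-1)·(-6) − (-2)·(-8) = -10
since m = R²·5 − (-10)²:  R² = (100 + 145) / 5 = 49
R = √49 = 7  ⇒  r_B = 7 − 2 = 5

rB=5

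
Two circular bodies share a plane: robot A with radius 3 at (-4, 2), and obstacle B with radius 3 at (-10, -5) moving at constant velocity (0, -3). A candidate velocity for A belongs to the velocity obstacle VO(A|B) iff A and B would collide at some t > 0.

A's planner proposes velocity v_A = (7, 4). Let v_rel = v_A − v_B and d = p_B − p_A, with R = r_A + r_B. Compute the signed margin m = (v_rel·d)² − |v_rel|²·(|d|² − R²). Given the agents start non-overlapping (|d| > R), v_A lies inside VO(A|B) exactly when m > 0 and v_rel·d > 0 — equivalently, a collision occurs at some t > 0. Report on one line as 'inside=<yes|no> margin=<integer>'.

d = (-6, -7),  |d|² = 85;  R = 3+3 = 6,  c = 85−6² = 49
v_rel = (7, 7),  |v_rel|² = 98;  v_rel·d = (7)·(-6) + (7)·(-7) = -91
98·t² + 182·t + 49 = 0  ⇒  m = (-91)² − 98·49 = 3479
m = 3479 > 0,  v_rel·d = -91 < 0  ⇒  outside

inside=no margin=3479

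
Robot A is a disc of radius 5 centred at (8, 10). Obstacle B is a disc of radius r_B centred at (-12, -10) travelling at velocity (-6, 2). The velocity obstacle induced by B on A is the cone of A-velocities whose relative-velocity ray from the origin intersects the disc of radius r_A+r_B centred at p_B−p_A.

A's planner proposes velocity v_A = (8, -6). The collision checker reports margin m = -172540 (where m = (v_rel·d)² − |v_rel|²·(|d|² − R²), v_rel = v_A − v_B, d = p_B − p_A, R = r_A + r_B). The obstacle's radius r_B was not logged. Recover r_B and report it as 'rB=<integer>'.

m = -172540
d = (-20, -20);  v_rel = (14, -8),  |v_rel|² = 260
v_rel×d = (14)·(-20) − (-8)·(-20) = -440
since m = R²·260 − (-440)²:  R² = (193600 + -172540) / 260 = 81
R = √81 = 9  ⇒  r_B = 9 − 5 = 4

rB=4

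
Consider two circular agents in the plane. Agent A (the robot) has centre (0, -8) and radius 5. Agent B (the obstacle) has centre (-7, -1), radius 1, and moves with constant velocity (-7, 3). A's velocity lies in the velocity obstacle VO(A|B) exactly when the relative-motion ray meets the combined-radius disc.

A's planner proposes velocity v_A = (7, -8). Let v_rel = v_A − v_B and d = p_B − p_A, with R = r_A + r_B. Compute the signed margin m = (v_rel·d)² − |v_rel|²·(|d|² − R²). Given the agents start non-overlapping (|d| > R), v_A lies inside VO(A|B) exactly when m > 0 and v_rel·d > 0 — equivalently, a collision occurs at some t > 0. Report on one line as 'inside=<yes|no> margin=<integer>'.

d = (-7, 7),  |d|² = 98;  R = 5+1 = 6,  c = 98−6² = 62
v_rel = (14, -11),  |v_rel|² = 317;  v_rel·d = (14)·(-7) + (-11)·(7) = -175
317·t² + 350·t + 62 = 0  ⇒  m = (-175)² − 317·62 = 10971
m = 10971 > 0,  v_rel·d = -175 < 0  ⇒  outside

inside=no margin=10971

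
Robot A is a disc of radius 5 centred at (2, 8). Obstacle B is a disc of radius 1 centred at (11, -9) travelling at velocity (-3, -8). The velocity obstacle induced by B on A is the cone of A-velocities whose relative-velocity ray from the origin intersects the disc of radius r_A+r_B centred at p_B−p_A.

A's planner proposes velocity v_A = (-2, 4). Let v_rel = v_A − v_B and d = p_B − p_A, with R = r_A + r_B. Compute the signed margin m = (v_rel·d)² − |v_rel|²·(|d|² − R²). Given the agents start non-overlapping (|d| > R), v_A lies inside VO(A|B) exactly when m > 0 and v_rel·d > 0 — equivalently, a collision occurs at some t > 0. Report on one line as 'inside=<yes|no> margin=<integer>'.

d = (9, -17),  |d|² = 370;  R = 5+1 = 6,  c = 370−6² = 334
v_rel = (1, 12),  |v_rel|² = 145;  v_rel·d = (1)·(9) + (12)·(-17) = -195
145·t² + 390·t + 334 = 0  ⇒  m = (-195)² − 145·334 = -10405
m = -10405 < 0,  v_rel·d = -195 < 0  ⇒  outside

inside=no margin=-10405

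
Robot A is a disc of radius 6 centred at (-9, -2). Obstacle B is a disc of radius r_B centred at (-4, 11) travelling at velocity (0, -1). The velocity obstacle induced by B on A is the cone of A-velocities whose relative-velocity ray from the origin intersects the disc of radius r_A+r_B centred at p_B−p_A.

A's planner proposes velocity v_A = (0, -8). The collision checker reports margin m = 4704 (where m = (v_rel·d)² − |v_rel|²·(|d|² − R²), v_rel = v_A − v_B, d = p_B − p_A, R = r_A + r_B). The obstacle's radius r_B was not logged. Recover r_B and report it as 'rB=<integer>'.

m = 4704
d = (5, 13);  v_rel = (0, -7),  |v_rel|² = 49
v_rel×d = (0)·(13) − (-7)·(5) = 35
since m = R²·49 − 35²:  R² = (1225 + 4704) / 49 = 121
R = √121 = 11  ⇒  r_B = 11 − 6 = 5

rB=5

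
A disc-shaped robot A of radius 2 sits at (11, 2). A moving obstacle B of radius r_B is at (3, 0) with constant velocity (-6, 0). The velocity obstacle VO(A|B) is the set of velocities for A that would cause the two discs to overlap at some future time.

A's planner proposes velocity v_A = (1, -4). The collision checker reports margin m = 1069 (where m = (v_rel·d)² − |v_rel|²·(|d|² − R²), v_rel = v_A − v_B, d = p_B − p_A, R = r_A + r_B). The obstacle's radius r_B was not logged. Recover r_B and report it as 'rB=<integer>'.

m = 1069
d = (-8, -2);  v_rel = (7, -4),  |v_rel|² = 65
v_rel×d = (7)·(-2) − (-4)·(-8) = -46
since m = R²·65 − (-46)²:  R² = (2116 + 1069) / 65 = 49
R = √49 = 7  ⇒  r_B = 7 − 2 = 5

rB=5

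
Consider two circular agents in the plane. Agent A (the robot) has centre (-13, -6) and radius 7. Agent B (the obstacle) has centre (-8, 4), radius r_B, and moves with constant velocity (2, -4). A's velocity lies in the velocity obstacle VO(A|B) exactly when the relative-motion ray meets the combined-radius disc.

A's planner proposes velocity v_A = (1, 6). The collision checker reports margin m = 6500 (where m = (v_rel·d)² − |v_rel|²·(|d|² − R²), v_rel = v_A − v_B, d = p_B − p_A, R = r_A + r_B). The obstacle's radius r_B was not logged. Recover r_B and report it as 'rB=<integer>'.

m = 6500
d = (5, 10);  v_rel = (-1, 10),  |v_rel|² = 101
v_rel×d = (-1)·(10) − (10)·(5) = -60
since m = R²·101 − (-60)²:  R² = (3600 + 6500) / 101 = 100
R = √100 = 10  ⇒  r_B = 10 − 7 = 3

rB=3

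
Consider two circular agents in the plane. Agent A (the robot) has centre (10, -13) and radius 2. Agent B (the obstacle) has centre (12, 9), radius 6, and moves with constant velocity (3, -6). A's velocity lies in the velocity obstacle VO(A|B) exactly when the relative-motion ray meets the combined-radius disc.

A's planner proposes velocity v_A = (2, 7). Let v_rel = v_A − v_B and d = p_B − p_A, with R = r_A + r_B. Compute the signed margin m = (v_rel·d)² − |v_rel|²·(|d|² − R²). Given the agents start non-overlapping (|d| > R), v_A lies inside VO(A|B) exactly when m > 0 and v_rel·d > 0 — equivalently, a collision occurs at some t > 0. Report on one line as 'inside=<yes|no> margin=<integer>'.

d = (2, 22),  |d|² = 488;  R = 2+6 = 8,  c = 488−8² = 424
v_rel = (-1, 13),  |v_rel|² = 170;  v_rel·d = (-1)·(2) + (13)·(22) = 284
170·t² − 568·t + 424 = 0  ⇒  m = 284² − 170·424 = 8576
m = 8576 > 0,  v_rel·d = 284 > 0  ⇒  inside

inside=yes margin=8576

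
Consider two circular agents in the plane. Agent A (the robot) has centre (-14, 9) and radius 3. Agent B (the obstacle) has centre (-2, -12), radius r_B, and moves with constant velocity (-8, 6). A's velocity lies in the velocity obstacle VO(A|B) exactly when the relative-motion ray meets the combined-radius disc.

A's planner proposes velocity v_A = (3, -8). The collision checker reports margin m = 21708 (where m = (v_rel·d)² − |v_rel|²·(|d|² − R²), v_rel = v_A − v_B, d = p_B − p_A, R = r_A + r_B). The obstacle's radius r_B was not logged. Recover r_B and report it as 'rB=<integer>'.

m = 21708
d = (12, -21);  v_rel = (11, -14),  |v_rel|² = 317
v_rel×d = (11)·(-21) − (-14)·(12) = -63
since m = R²·317 − (-63)²:  R² = (3969 + 21708) / 317 = 81
R = √81 = 9  ⇒  r_B = 9 − 3 = 6

rB=6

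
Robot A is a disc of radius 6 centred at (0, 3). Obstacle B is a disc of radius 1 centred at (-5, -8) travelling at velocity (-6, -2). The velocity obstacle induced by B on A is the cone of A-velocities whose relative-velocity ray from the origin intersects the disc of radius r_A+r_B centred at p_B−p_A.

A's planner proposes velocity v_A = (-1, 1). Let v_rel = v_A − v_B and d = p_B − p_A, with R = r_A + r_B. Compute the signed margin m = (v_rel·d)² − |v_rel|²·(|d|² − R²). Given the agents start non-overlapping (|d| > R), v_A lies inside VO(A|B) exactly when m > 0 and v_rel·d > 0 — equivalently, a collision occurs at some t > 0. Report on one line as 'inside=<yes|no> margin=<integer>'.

d = (-5, -11),  |d|² = 146;  R = 6+1 = 7,  c = 146−7² = 97
v_rel = (5, 3),  |v_rel|² = 34;  v_rel·d = (5)·(-5) + (3)·(-11) = -58
34·t² + 116·t + 97 = 0  ⇒  m = (-58)² − 34·97 = 66
m = 66 > 0,  v_rel·d = -58 < 0  ⇒  outside

inside=no margin=66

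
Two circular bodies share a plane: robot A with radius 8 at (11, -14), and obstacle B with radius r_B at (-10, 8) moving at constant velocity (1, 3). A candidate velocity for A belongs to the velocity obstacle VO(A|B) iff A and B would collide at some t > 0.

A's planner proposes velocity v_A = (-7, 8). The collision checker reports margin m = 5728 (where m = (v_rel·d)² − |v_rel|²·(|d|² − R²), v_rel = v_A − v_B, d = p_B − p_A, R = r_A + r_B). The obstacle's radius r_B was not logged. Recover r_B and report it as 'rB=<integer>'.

m = 5728
d = (-21, 22);  v_rel = (-8, 5),  |v_rel|² = 89
v_rel×d = (-8)·(22) − (5)·(-21) = -71
since m = R²·89 − (-71)²:  R² = (5041 + 5728) / 89 = 121
R = √121 = 11  ⇒  r_B = 11 − 8 = 3

rB=3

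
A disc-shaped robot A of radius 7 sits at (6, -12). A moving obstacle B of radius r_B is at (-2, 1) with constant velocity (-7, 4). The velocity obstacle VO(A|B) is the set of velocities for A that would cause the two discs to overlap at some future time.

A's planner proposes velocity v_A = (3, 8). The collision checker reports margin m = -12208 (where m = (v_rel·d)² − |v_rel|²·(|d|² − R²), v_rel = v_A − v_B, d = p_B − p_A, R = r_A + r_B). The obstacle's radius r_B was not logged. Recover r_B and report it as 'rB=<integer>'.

m = -12208
d = (-8, 13);  v_rel = (10, 4),  |v_rel|² = 116
v_rel×d = (10)·(13) − (4)·(-8) = 162
since m = R²·116 − 162²:  R² = (26244 + -12208) / 116 = 121
R = √121 = 11  ⇒  r_B = 11 − 7 = 4

rB=4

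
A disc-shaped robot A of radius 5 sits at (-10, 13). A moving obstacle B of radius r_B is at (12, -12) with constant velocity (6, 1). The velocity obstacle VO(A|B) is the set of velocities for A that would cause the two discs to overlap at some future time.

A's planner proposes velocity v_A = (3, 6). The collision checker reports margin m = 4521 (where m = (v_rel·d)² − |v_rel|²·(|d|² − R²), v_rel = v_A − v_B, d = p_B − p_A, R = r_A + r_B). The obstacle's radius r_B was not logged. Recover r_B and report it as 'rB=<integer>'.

m = 4521
d = (22, -25);  v_rel = (-3, 5),  |v_rel|² = 34
v_rel×d = (-3)·(-25) − (5)·(22) = -35
since m = R²·34 − (-35)²:  R² = (1225 + 4521) / 34 = 169
R = √169 = 13  ⇒  r_B = 13 − 5 = 8

rB=8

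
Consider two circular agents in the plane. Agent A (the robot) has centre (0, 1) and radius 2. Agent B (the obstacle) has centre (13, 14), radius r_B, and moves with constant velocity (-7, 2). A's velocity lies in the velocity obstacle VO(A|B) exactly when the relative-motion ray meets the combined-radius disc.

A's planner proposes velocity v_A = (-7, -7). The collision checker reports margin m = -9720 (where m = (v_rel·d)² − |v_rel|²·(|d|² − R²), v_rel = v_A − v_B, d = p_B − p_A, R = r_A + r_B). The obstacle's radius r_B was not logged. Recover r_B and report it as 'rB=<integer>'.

m = -9720
d = (13, 13);  v_rel = (0, -9),  |v_rel|² = 81
v_rel×d = (0)·(13) − (-9)·(13) = 117
since m = R²·81 − 117²:  R² = (13689 + -9720) / 81 = 49
R = √49 = 7  ⇒  r_B = 7 − 2 = 5

rB=5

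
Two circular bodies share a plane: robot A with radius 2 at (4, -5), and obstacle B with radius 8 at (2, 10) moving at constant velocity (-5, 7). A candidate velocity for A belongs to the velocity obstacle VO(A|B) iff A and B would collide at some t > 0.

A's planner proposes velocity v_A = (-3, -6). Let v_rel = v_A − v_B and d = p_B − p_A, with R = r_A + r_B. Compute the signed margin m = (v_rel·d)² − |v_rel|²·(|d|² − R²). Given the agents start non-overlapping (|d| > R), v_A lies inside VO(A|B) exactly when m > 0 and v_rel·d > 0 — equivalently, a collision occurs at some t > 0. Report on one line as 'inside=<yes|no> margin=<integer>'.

d = (-2, 15),  |d|² = 229;  R = 2+8 = 10,  c = 229−10² = 129
v_rel = (2, -13),  |v_rel|² = 173;  v_rel·d = (2)·(-2) + (-13)·(15) = -199
173·t² + 398·t + 129 = 0  ⇒  m = (-199)² − 173·129 = 17284
m = 17284 > 0,  v_rel·d = -199 < 0  ⇒  outside

inside=no margin=17284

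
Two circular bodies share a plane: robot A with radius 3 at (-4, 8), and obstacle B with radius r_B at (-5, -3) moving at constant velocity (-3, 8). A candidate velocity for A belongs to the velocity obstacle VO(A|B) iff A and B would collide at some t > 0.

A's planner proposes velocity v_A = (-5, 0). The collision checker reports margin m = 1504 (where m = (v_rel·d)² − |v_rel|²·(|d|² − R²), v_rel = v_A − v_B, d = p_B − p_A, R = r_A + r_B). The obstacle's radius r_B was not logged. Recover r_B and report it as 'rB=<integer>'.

m = 1504
d = (-1, -11);  v_rel = (-2, -8),  |v_rel|² = 68
v_rel×d = (-2)·(-11) − (-8)·(-1) = 14
since m = R²·68 − 14²:  R² = (196 + 1504) / 68 = 25
R = √25 = 5  ⇒  r_B = 5 − 3 = 2

rB=2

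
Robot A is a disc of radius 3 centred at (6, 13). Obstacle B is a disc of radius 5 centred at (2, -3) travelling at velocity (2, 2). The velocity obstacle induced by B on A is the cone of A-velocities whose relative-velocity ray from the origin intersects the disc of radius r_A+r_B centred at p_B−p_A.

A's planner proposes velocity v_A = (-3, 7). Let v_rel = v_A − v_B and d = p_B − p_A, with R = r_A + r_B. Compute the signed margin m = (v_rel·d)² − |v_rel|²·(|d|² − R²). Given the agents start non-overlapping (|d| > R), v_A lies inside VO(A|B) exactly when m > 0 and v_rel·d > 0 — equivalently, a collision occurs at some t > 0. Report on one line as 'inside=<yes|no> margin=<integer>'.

d = (-4, -16),  |d|² = 272;  R = 3+5 = 8,  c = 272−8² = 208
v_rel = (-5, 5),  |v_rel|² = 50;  v_rel·d = (-5)·(-4) + (5)·(-16) = -60
50·t² + 120·t + 208 = 0  ⇒  m = (-60)² − 50·208 = -6800
m = -6800 < 0,  v_rel·d = -60 < 0  ⇒  outside

inside=no margin=-6800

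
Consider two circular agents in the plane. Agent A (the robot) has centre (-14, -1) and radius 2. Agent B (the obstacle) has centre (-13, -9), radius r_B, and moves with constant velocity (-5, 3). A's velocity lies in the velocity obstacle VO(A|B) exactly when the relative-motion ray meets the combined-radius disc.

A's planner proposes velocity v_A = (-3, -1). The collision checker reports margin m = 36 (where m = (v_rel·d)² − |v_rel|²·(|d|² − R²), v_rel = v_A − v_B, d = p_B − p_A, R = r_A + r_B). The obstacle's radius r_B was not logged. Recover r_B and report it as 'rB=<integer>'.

m = 36
d = (1, -8);  v_rel = (2, -4),  |v_rel|² = 20
v_rel×d = (2)·(-8) − (-4)·(1) = -12
since m = R²·20 − (-12)²:  R² = (144 + 36) / 20 = 9
R = √9 = 3  ⇒  r_B = 3 − 2 = 1

rB=1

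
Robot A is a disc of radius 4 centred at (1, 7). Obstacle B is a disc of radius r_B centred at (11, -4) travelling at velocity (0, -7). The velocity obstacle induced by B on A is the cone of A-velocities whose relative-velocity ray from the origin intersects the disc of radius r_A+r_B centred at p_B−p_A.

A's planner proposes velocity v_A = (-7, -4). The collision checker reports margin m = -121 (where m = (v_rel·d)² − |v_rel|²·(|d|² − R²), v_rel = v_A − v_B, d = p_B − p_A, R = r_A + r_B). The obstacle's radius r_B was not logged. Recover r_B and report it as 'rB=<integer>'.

m = -121
d = (10, -11);  v_rel = (-7, 3),  |v_rel|² = 58
v_rel×d = (-7)·(-11) − (3)·(10) = 47
since m = R²·58 − 47²:  R² = (2209 + -121) / 58 = 36
R = √36 = 6  ⇒  r_B = 6 − 4 = 2

rB=2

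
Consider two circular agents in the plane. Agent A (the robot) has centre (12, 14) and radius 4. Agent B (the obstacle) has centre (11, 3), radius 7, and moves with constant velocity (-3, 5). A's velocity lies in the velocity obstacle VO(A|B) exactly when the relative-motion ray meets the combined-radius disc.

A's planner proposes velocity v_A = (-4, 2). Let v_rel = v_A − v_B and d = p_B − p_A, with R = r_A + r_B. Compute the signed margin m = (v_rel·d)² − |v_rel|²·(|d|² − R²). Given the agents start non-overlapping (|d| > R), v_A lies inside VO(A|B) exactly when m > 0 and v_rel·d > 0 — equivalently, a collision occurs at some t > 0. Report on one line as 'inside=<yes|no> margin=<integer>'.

d = (-1, -11),  |d|² = 122;  R = 4+7 = 11,  c = 122−11² = 1
v_rel = (-1, -3),  |v_rel|² = 10;  v_rel·d = (-1)·(-1) + (-3)·(-11) = 34
10·t² − 68·t + 1 = 0  ⇒  m = 34² − 10·1 = 1146
m = 1146 > 0,  v_rel·d = 34 > 0  ⇒  inside

inside=yes margin=1146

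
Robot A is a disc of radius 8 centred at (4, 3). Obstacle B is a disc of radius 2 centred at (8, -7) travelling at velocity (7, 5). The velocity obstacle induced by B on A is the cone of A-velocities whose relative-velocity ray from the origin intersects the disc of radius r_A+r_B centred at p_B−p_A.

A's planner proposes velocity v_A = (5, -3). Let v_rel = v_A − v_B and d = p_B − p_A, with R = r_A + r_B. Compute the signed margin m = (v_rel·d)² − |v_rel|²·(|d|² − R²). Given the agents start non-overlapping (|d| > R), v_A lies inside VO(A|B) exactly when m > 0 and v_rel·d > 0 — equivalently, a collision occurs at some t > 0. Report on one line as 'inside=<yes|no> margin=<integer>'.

d = (4, -10),  |d|² = 116;  R = 8+2 = 10,  c = 116−10² = 16
v_rel = (-2, -8),  |v_rel|² = 68;  v_rel·d = (-2)·(4) + (-8)·(-10) = 72
68·t² − 144·t + 16 = 0  ⇒  m = 72² − 68·16 = 4096
m = 4096 > 0,  v_rel·d = 72 > 0  ⇒  inside

inside=yes margin=4096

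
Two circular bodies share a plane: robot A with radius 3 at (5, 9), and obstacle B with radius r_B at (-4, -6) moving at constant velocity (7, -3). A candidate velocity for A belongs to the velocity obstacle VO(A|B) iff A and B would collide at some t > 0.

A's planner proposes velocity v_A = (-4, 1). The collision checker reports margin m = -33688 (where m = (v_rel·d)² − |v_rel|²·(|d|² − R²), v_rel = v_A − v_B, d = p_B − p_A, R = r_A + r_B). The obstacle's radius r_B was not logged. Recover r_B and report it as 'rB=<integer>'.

m = -33688
d = (-9, -15);  v_rel = (-11, 4),  |v_rel|² = 137
v_rel×d = (-11)·(-15) − (4)·(-9) = 201
since m = R²·137 − 201²:  R² = (40401 + -33688) / 137 = 49
R = √49 = 7  ⇒  r_B = 7 − 3 = 4

rB=4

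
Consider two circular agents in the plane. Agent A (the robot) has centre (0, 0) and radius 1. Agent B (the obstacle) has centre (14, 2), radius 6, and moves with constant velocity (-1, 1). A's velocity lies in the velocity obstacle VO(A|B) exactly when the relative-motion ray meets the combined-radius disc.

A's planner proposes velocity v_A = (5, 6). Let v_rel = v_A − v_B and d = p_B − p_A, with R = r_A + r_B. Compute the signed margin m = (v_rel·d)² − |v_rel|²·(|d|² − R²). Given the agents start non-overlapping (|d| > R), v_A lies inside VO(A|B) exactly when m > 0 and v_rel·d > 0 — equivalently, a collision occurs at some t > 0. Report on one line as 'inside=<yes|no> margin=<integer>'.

d = (14, 2),  |d|² = 200;  R = 1+6 = 7,  c = 200−7² = 151
v_rel = (6, 5),  |v_rel|² = 61;  v_rel·d = (6)·(14) + (5)·(2) = 94
61·t² − 188·t + 151 = 0  ⇒  m = 94² − 61·151 = -375
m = -375 < 0,  v_rel·d = 94 > 0  ⇒  outside

inside=no margin=-375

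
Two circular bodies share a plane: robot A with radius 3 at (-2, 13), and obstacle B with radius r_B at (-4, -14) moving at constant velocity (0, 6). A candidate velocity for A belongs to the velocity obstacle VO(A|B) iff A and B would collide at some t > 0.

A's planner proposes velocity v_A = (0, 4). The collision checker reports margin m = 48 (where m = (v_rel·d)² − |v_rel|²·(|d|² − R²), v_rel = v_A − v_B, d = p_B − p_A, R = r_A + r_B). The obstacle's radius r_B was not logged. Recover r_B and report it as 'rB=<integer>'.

m = 48
d = (-2, -27);  v_rel = (0, -2),  |v_rel|² = 4
v_rel×d = (0)·(-27) − (-2)·(-2) = -4
since m = R²·4 − (-4)²:  R² = (16 + 48) / 4 = 16
R = √16 = 4  ⇒  r_B = 4 − 3 = 1

rB=1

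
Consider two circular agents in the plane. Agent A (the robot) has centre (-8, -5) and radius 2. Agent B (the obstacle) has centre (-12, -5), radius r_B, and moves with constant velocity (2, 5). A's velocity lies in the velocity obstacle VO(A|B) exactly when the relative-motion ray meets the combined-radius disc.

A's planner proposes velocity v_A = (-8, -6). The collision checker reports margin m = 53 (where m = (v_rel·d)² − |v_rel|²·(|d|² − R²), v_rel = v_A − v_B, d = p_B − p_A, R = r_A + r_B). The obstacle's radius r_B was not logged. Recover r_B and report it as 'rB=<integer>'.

m = 53
d = (-4, 0);  v_rel = (-10, -11),  |v_rel|² = 221
v_rel×d = (-10)·(0) − (-11)·(-4) = -44
since m = R²·221 − (-44)²:  R² = (1936 + 53) / 221 = 9
R = √9 = 3  ⇒  r_B = 3 − 2 = 1

rB=1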